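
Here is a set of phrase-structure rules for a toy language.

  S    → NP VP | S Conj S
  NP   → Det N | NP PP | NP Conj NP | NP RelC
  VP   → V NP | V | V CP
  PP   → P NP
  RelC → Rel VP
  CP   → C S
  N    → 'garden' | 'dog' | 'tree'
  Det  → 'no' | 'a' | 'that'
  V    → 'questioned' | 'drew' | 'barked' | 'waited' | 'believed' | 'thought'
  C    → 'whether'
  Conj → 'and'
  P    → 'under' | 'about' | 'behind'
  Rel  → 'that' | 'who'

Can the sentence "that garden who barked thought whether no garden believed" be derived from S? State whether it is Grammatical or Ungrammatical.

[S [NP [NP [Det that] [N garden]] [RelC [Rel who] [VP [V barked]]]] [VP [V thought] [CP [C whether] [S [NP [Det no] [N garden]] [VP [V believed]]]]]]
The bracketing above is licensed at every node by one of the given productions, with S at the root.

Grammatical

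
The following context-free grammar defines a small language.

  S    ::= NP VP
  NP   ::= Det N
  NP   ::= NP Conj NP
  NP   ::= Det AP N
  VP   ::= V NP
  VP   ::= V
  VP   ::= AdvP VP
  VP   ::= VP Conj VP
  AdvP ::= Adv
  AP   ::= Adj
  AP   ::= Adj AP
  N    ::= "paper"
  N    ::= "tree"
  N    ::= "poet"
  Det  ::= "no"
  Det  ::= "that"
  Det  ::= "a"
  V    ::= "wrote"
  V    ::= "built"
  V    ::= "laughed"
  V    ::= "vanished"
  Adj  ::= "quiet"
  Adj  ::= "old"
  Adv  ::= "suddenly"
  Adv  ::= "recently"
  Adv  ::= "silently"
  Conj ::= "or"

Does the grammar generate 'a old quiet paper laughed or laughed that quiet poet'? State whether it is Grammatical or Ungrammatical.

S
  NP
    Det: a
    AP
      Adj: old
      AP
        Adj: quiet
    N: paper
  VP
    VP
      V: laughed
    Conj: or
    VP
      V: laughed
      NP
        Det: that
        AP
          Adj: quiet
        N: poet
The bracketing above is licensed at every node by one of the given productions, with S at the root.

Grammatical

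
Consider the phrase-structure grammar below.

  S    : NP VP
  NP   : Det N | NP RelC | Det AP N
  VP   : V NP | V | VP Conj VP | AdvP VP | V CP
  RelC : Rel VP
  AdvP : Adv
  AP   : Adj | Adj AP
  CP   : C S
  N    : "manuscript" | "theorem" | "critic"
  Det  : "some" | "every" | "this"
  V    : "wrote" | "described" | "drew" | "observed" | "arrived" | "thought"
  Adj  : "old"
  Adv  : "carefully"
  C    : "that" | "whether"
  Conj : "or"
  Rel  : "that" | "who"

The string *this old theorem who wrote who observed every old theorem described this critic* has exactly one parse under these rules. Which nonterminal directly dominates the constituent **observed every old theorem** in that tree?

RelC

S
  NP
    NP
      NP
        Det: this
        AP
          Adj: old
        N: theorem
      RelC
        Rel: who
        VP
          V: wrote
    RelC
      Rel: who
      VP
        V: observed
        NP
          Det: every
          AP
            Adj: old
          N: theorem
  VP
    V: described
    NP
      Det: this
      N: critic
The span 'observed every old theorem' is the VP node built by VP → V NP.
Its mother is the RelC built by RelC → Rel VP.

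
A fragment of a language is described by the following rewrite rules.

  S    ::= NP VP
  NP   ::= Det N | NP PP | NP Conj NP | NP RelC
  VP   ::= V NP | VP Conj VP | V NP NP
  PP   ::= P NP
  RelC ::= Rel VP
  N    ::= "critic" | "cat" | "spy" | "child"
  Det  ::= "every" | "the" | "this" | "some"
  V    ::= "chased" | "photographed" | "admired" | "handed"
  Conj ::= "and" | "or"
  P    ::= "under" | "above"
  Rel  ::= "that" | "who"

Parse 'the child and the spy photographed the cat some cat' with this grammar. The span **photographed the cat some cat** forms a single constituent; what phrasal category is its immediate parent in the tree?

S

[S [NP [NP [Det the] [N child]] [Conj and] [NP [Det the] [N spy]]] [VP [V photographed] [NP [Det the] [N cat]] [NP [Det some] [N cat]]]]
The span 'photographed the cat some cat' is the VP node built by VP → V NP NP.
Its mother is the S built by S → NP VP.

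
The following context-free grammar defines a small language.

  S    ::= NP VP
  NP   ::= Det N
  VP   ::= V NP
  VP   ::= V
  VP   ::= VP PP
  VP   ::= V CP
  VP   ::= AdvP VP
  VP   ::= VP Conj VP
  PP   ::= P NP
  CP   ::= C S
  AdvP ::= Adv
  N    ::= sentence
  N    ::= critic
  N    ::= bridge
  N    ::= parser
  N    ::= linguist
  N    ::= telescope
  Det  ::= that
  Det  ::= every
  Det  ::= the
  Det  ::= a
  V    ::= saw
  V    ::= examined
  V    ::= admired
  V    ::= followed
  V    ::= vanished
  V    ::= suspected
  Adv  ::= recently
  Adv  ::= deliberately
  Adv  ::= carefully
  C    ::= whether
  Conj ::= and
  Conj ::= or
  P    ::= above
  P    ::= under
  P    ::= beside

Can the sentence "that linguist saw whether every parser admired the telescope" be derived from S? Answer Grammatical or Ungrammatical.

S
  NP
    Det: that
    N: linguist
  VP
    V: saw
    CP
      C: whether
      S
        NP
          Det: every
          N: parser
        VP
          V: admired
          NP
            Det: the
            N: telescope
Each bracket corresponds to one application of a listed rule, so the string is derivable from S.

Grammatical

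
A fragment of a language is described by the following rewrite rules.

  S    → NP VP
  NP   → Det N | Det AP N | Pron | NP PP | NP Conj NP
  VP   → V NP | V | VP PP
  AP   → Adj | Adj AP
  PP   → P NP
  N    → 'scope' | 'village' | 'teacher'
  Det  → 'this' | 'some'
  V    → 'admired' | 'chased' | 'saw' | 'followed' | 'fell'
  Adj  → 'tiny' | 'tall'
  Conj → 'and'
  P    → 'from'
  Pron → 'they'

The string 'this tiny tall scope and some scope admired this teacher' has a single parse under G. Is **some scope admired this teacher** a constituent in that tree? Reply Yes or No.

No

[S [NP [NP [Det this] [AP [Adj tiny] [AP [Adj tall]]] [N scope]] [Conj and] [NP [Det some] [N scope]]] [VP [V admired] [NP [Det this] [N teacher]]]]
The smallest constituent containing 'some scope admired this teacher' is the S spanning 'this tiny tall scope and some scope admired this teacher'; no single node in the tree dominates exactly the given words.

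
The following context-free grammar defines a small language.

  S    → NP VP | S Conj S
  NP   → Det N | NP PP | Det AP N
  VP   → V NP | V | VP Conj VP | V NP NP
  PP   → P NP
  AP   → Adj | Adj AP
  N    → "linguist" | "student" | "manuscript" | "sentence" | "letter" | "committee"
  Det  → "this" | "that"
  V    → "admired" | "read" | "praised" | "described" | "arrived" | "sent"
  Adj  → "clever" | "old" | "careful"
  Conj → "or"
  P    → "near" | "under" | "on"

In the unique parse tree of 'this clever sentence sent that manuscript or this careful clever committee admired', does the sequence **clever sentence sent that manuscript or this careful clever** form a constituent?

No

[S [S [NP [Det this] [AP [Adj clever]] [N sentence]] [VP [V sent] [NP [Det that] [N manuscript]]]] [Conj or] [S [NP [Det this] [AP [Adj careful] [AP [Adj clever]]] [N committee]] [VP [V admired]]]]
The smallest constituent containing 'clever sentence sent that manuscript or this careful clever' is the S spanning 'this clever sentence sent that manuscript or this careful clever committee admired'; no single node in the tree dominates exactly the given words.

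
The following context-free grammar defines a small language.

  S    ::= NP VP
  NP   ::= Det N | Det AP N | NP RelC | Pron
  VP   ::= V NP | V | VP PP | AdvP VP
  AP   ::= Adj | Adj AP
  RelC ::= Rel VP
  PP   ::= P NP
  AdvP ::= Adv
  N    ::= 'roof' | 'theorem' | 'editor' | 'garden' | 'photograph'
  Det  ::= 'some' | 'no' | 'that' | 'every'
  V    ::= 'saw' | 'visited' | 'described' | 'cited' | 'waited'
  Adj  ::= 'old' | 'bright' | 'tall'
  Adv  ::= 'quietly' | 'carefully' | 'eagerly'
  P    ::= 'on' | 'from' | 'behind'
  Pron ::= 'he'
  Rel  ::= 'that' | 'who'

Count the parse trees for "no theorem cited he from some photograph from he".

[S [NP [Det no] [N theorem]] [VP [VP [VP [V cited] [NP [Pron he]]] [PP [P from] [NP [Det some] [N photograph]]]] [PP [P from] [NP [Pron he]]]]]
No rule offers an alternative attachment or grouping for any span, so this is the only derivation.

1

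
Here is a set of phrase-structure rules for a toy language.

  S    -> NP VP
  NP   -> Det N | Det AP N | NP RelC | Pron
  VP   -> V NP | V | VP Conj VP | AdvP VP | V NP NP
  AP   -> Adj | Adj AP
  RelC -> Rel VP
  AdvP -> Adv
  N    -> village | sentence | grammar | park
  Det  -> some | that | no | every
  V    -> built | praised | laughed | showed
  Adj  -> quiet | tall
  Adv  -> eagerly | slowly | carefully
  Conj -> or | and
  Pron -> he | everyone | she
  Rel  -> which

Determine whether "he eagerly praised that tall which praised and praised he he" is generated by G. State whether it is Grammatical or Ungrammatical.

Ungrammatical

An Adj word can never sit immediately before a Rel word in any string this grammar generates, so the substring 'tall which' rules out a derivation.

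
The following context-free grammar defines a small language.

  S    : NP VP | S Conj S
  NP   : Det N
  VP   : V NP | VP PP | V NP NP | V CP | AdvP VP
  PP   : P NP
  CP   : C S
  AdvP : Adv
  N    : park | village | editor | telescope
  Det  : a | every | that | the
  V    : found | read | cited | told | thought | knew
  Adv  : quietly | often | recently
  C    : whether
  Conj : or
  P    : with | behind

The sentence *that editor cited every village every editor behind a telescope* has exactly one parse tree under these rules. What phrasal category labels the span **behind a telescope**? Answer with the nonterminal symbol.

S
  NP
    Det: that
    N: editor
  VP
    VP
      V: cited
      NP
        Det: every
        N: village
      NP
        Det: every
        N: editor
    PP
      P: behind
      NP
        Det: a
        N: telescope
The span 'behind a telescope' is the PP node built by PP → P NP.

PP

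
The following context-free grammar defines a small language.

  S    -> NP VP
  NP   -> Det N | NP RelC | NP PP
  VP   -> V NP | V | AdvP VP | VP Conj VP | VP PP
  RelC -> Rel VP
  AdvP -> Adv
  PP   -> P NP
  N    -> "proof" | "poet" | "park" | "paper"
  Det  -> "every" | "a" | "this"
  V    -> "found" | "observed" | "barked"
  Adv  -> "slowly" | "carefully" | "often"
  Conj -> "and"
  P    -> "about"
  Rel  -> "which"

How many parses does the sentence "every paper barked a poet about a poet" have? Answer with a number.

The two bracketings:
[S [NP [Det every] [N paper]] [VP [V barked] [NP [NP [Det a] [N poet]] [PP [P about] [NP [Det a] [N poet]]]]]]
[S [NP [Det every] [N paper]] [VP [VP [V barked] [NP [Det a] [N poet]]] [PP [P about] [NP [Det a] [N poet]]]]]
The difference turns on whether NP → NP PP is used at the relevant span, versus an alternative expansion of NP.

2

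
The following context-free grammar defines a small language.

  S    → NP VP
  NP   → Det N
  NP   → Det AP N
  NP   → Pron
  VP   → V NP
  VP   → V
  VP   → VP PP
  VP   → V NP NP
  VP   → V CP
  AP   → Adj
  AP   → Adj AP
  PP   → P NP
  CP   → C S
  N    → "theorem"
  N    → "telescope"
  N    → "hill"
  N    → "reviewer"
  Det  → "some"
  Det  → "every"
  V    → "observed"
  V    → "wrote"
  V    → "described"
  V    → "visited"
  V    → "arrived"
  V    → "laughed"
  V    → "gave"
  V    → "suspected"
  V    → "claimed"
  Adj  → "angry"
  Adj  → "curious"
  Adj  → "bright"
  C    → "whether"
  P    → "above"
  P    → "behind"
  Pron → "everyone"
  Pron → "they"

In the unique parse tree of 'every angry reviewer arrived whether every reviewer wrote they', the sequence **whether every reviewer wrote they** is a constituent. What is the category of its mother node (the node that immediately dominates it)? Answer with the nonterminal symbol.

VP

[S [NP [Det every] [AP [Adj angry]] [N reviewer]] [VP [V arrived] [CP [C whether] [S [NP [Det every] [N reviewer]] [VP [V wrote] [NP [Pron they]]]]]]]
The span 'whether every reviewer wrote they' is the CP node built by CP → C S.
Its mother is the VP built by VP → V CP.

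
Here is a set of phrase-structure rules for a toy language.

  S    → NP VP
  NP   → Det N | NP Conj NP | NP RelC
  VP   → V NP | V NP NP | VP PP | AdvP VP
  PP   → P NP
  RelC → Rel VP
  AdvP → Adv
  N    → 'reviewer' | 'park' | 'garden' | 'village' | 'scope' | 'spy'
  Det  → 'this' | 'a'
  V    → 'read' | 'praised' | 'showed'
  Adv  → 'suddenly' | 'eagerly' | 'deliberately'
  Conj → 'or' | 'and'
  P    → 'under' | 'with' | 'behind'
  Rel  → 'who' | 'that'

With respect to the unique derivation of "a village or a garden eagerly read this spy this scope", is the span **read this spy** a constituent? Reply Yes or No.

[S [NP [NP [Det a] [N village]] [Conj or] [NP [Det a] [N garden]]] [VP [AdvP [Adv eagerly]] [VP [V read] [NP [Det this] [N spy]] [NP [Det this] [N scope]]]]]
The smallest constituent containing 'read this spy' is the VP spanning 'read this spy this scope'; no single node in the tree dominates exactly the given words.

No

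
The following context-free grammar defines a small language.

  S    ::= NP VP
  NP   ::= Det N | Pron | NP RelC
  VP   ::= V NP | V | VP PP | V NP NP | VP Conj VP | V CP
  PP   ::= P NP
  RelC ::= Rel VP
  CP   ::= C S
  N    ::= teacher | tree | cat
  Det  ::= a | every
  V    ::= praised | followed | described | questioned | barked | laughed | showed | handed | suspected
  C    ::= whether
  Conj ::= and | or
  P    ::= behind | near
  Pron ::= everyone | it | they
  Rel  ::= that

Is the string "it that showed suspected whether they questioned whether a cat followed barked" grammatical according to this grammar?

Ungrammatical

For S → NP VP, every NP-prefix leaves a non-VP remainder: after 'it' the remainder is not a VP; after 'it that showed' the remainder is not a VP.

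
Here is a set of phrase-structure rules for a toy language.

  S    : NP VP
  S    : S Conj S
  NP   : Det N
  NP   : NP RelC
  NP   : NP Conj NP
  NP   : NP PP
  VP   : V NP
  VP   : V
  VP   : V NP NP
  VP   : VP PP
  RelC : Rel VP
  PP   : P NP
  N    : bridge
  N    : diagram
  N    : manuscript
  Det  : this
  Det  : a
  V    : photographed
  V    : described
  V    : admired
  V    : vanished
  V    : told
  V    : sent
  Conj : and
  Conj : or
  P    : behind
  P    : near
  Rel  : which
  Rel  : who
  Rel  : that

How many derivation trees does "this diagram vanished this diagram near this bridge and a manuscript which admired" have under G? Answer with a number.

Two of the 7 distinct bracketings:
[S [NP [Det this] [N diagram]] [VP [V vanished] [NP [NP [NP [NP [Det this] [N diagram]] [PP [P near] [NP [Det this] [N bridge]]]] [Conj and] [NP [Det a] [N manuscript]]] [RelC [Rel which] [VP [V admired]]]]]]
[S [NP [Det this] [N diagram]] [VP [V vanished] [NP [NP [NP [Det this] [N diagram]] [PP [P near] [NP [NP [Det this] [N bridge]] [Conj and] [NP [Det a] [N manuscript]]]]] [RelC [Rel which] [VP [V admired]]]]]]
The trees differ in how a recursive rule is bracketed over the same span.

7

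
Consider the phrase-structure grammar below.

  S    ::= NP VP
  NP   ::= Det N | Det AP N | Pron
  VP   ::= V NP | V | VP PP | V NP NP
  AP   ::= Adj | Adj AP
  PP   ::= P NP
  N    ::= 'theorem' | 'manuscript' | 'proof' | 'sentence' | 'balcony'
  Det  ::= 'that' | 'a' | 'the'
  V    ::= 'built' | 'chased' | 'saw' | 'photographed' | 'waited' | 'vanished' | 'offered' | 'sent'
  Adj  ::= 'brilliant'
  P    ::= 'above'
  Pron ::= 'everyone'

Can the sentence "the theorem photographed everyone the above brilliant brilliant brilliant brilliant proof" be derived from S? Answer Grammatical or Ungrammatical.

A Det word can never sit immediately before a P word in any string this grammar generates, so the substring 'the above' rules out a derivation.

Ungrammatical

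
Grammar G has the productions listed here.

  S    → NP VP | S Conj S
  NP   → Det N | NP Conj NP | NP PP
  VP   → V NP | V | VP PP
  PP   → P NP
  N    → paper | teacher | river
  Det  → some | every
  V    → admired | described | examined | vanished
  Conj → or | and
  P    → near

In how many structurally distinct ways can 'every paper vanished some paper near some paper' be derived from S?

2

The two bracketings:
[S [NP [Det every] [N paper]] [VP [V vanished] [NP [NP [Det some] [N paper]] [PP [P near] [NP [Det some] [N paper]]]]]]
[S [NP [Det every] [N paper]] [VP [VP [V vanished] [NP [Det some] [N paper]]] [PP [P near] [NP [Det some] [N paper]]]]]
The difference turns on whether NP → NP PP is used at the relevant span, versus an alternative expansion of NP.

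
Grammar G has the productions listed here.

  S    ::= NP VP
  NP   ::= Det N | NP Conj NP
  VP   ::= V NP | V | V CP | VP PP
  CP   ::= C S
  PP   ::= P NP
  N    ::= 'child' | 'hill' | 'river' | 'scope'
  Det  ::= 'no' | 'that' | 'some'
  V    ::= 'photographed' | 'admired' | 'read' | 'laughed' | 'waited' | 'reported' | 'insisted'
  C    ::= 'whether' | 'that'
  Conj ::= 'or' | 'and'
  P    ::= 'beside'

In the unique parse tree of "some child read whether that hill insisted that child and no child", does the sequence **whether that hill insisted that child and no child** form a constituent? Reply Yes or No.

Yes

[S [NP [Det some] [N child]] [VP [V read] [CP [C whether] [S [NP [Det that] [N hill]] [VP [V insisted] [NP [NP [Det that] [N child]] [Conj and] [NP [Det no] [N child]]]]]]]]
The words 'whether that hill insisted that child and no child' are exhaustively dominated by a single CP node (built by CP → C S), so they form a constituent.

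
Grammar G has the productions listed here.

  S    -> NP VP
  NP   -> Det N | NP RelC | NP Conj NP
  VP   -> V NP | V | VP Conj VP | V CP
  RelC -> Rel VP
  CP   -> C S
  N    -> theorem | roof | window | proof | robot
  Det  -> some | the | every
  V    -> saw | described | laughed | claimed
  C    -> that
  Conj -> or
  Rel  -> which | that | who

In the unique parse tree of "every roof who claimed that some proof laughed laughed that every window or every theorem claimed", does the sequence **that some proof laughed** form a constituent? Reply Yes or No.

Yes

[S [NP [NP [Det every] [N roof]] [RelC [Rel who] [VP [V claimed] [CP [C that] [S [NP [Det some] [N proof]] [VP [V laughed]]]]]]] [VP [V laughed] [CP [C that] [S [NP [NP [Det every] [N window]] [Conj or] [NP [Det every] [N theorem]]] [VP [V claimed]]]]]]
The words 'that some proof laughed' are exhaustively dominated by a single CP node (built by CP → C S), so they form a constituent.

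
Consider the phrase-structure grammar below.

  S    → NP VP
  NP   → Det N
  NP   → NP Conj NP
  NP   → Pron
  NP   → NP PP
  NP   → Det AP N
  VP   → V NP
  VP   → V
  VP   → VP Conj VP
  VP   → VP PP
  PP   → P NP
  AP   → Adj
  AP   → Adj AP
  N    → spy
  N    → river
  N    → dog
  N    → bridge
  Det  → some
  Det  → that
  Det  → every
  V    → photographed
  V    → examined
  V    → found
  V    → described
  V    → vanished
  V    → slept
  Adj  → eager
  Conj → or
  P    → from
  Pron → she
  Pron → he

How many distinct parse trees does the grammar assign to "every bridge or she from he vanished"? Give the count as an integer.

The two bracketings:
[S [NP [NP [Det every] [N bridge]] [Conj or] [NP [NP [Pron she]] [PP [P from] [NP [Pron he]]]]] [VP [V vanished]]]
[S [NP [NP [NP [Det every] [N bridge]] [Conj or] [NP [Pron she]]] [PP [P from] [NP [Pron he]]]] [VP [V vanished]]]
The trees differ in how a recursive rule is bracketed over the same span.

2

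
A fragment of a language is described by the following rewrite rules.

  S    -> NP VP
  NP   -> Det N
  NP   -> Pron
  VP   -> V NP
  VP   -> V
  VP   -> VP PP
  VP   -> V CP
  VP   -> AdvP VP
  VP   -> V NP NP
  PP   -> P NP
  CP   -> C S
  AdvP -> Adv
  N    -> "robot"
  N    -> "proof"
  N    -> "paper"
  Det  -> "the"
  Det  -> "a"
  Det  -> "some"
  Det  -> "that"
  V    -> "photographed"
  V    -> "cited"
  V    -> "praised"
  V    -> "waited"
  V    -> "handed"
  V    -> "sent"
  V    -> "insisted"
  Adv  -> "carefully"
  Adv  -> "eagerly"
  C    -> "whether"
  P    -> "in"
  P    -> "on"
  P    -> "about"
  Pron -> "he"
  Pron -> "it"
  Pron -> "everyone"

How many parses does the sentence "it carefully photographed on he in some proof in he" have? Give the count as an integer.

4

Two of the 4 distinct bracketings:
[S [NP [Pron it]] [VP [VP [VP [VP [AdvP [Adv carefully]] [VP [V photographed]]] [PP [P on] [NP [Pron he]]]] [PP [P in] [NP [Det some] [N proof]]]] [PP [P in] [NP [Pron he]]]]]
[S [NP [Pron it]] [VP [VP [VP [AdvP [Adv carefully]] [VP [VP [V photographed]] [PP [P on] [NP [Pron he]]]]] [PP [P in] [NP [Det some] [N proof]]]] [PP [P in] [NP [Pron he]]]]]
The trees differ in how a recursive rule is bracketed over the same span.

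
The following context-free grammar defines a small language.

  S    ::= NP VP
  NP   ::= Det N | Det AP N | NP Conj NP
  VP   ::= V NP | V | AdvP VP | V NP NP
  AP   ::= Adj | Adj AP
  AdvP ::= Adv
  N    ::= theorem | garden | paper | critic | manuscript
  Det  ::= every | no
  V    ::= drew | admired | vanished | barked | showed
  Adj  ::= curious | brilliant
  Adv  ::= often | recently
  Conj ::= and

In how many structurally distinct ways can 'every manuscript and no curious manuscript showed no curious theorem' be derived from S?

[S [NP [NP [Det every] [N manuscript]] [Conj and] [NP [Det no] [AP [Adj curious]] [N manuscript]]] [VP [V showed] [NP [Det no] [AP [Adj curious]] [N theorem]]]]
No rule offers an alternative attachment or grouping for any span, so this is the only derivation.

1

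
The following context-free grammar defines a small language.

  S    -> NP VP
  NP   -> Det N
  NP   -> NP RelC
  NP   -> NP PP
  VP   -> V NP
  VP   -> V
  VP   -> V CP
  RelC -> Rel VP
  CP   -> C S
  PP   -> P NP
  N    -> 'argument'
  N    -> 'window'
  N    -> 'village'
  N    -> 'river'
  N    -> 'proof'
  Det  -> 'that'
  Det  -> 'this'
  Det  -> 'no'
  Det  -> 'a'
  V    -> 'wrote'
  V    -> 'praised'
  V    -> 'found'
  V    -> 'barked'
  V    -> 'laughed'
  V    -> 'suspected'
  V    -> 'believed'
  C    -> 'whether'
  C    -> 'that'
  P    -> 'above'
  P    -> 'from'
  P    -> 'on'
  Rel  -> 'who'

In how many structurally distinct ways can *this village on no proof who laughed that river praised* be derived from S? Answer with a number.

The two bracketings:
[S [NP [NP [NP [Det this] [N village]] [PP [P on] [NP [Det no] [N proof]]]] [RelC [Rel who] [VP [V laughed] [NP [Det that] [N river]]]]] [VP [V praised]]]
[S [NP [NP [Det this] [N village]] [PP [P on] [NP [NP [Det no] [N proof]] [RelC [Rel who] [VP [V laughed] [NP [Det that] [N river]]]]]]] [VP [V praised]]]
The trees differ in how a recursive rule is bracketed over the same span.

2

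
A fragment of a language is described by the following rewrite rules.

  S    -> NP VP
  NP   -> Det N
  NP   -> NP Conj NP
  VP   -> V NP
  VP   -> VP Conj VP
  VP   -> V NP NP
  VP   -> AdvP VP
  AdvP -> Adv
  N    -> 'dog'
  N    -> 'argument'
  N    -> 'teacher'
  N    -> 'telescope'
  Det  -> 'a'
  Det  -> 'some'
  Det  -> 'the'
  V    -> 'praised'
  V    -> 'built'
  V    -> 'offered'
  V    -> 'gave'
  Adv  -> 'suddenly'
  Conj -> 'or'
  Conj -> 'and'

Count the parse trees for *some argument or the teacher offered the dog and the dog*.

1

[S [NP [NP [Det some] [N argument]] [Conj or] [NP [Det the] [N teacher]]] [VP [V offered] [NP [NP [Det the] [N dog]] [Conj and] [NP [Det the] [N dog]]]]]
No rule offers an alternative attachment or grouping for any span, so this is the only derivation.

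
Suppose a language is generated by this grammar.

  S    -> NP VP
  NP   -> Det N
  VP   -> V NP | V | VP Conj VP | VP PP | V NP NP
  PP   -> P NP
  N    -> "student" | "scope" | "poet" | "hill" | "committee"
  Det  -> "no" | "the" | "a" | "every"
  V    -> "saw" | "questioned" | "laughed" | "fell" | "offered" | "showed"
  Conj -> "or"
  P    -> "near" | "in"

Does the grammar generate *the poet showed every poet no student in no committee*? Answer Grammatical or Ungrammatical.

Grammatical

S
  NP
    Det: the
    N: poet
  VP
    VP
      V: showed
      NP
        Det: every
        N: poet
      NP
        Det: no
        N: student
    PP
      P: in
      NP
        Det: no
        N: committee
Every word is introduced by a lexical rule and the phrasal rules combine the resulting categories into a single S.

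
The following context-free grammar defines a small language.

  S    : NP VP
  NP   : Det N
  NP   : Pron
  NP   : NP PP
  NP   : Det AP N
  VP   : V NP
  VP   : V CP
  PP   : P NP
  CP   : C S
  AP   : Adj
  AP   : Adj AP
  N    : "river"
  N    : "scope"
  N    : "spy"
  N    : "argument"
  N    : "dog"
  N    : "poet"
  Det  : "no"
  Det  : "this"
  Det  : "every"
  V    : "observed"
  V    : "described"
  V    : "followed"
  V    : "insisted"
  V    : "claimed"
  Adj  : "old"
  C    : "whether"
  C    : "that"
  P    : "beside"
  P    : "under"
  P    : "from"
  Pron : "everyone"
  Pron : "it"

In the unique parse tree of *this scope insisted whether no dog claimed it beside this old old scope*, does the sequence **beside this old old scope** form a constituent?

[S [NP [Det this] [N scope]] [VP [V insisted] [CP [C whether] [S [NP [Det no] [N dog]] [VP [V claimed] [NP [NP [Pron it]] [PP [P beside] [NP [Det this] [AP [Adj old] [AP [Adj old]]] [N scope]]]]]]]]]
The words 'beside this old old scope' are exhaustively dominated by a single PP node (built by PP → P NP), so they form a constituent.

Yes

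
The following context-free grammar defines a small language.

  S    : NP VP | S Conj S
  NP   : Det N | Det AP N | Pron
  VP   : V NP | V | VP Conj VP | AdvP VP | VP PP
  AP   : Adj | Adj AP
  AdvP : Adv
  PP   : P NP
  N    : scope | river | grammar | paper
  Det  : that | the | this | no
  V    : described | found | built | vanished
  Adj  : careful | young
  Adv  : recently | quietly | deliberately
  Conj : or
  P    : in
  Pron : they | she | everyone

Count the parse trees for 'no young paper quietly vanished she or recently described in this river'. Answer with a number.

Two of the 7 distinct bracketings:
[S [NP [Det no] [AP [Adj young]] [N paper]] [VP [VP [AdvP [Adv quietly]] [VP [V vanished] [NP [Pron she]]]] [Conj or] [VP [AdvP [Adv recently]] [VP [VP [V described]] [PP [P in] [NP [Det this] [N river]]]]]]]
[S [NP [Det no] [AP [Adj young]] [N paper]] [VP [VP [AdvP [Adv quietly]] [VP [V vanished] [NP [Pron she]]]] [Conj or] [VP [VP [AdvP [Adv recently]] [VP [V described]]] [PP [P in] [NP [Det this] [N river]]]]]]
The trees differ in how a recursive rule is bracketed over the same span.

7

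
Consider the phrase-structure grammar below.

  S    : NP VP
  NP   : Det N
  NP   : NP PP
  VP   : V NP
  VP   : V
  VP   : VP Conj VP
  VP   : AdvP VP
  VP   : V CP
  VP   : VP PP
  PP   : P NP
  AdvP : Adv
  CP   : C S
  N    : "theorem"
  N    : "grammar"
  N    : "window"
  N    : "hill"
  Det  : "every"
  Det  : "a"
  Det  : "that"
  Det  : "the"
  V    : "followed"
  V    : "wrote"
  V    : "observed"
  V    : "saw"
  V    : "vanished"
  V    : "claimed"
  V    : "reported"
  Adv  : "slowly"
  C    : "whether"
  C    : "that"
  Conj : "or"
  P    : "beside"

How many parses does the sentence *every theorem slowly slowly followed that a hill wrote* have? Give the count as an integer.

[S [NP [Det every] [N theorem]] [VP [AdvP [Adv slowly]] [VP [AdvP [Adv slowly]] [VP [V followed] [CP [C that] [S [NP [Det a] [N hill]] [VP [V wrote]]]]]]]]
No rule offers an alternative attachment or grouping for any span, so this is the only derivation.

1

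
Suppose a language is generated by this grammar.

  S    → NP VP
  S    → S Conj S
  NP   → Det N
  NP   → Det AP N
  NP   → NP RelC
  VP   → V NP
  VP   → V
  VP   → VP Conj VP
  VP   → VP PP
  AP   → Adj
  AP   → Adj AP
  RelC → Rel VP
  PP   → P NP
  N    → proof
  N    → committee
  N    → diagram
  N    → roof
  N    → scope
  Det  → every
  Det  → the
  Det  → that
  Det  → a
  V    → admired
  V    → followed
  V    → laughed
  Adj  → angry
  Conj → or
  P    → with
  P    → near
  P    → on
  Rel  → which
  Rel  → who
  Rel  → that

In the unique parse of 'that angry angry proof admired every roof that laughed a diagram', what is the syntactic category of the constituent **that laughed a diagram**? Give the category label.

[S [NP [Det that] [AP [Adj angry] [AP [Adj angry]]] [N proof]] [VP [V admired] [NP [NP [Det every] [N roof]] [RelC [Rel that] [VP [V laughed] [NP [Det a] [N diagram]]]]]]]
The span 'that laughed a diagram' is the RelC node built by RelC → Rel VP.

RelC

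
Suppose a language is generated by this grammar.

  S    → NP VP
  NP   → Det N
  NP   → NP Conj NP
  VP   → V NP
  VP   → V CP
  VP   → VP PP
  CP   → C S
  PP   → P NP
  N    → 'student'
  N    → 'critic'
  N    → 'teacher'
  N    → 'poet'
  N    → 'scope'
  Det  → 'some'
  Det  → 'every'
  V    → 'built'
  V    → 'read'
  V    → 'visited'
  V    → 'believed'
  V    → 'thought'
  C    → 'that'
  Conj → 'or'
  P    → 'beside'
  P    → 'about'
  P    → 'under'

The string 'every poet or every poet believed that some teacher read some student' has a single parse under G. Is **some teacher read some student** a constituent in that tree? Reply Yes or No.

[S [NP [NP [Det every] [N poet]] [Conj or] [NP [Det every] [N poet]]] [VP [V believed] [CP [C that] [S [NP [Det some] [N teacher]] [VP [V read] [NP [Det some] [N student]]]]]]]
The words 'some teacher read some student' are exhaustively dominated by a single S node (built by S → NP VP), so they form a constituent.

Yes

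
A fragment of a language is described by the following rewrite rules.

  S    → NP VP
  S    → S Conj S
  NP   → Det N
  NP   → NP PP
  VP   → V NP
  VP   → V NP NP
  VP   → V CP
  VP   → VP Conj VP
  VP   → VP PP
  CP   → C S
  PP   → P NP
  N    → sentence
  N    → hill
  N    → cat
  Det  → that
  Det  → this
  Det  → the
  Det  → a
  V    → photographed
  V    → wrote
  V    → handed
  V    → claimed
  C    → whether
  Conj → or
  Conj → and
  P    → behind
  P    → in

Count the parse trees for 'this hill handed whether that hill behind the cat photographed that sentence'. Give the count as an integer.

1

[S [NP [Det this] [N hill]] [VP [V handed] [CP [C whether] [S [NP [NP [Det that] [N hill]] [PP [P behind] [NP [Det the] [N cat]]]] [VP [V photographed] [NP [Det that] [N sentence]]]]]]]
No rule offers an alternative attachment or grouping for any span, so this is the only derivation.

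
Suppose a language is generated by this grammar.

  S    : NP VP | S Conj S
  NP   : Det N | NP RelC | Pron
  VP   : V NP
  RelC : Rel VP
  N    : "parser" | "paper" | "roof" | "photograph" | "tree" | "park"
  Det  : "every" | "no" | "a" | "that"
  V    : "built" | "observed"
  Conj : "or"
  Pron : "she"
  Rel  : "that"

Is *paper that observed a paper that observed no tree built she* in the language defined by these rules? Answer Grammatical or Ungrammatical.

For S → NP VP, no prefix of the string parses as an NP. The alternative S rule S → S Conj S likewise has no satisfying split.

Ungrammatical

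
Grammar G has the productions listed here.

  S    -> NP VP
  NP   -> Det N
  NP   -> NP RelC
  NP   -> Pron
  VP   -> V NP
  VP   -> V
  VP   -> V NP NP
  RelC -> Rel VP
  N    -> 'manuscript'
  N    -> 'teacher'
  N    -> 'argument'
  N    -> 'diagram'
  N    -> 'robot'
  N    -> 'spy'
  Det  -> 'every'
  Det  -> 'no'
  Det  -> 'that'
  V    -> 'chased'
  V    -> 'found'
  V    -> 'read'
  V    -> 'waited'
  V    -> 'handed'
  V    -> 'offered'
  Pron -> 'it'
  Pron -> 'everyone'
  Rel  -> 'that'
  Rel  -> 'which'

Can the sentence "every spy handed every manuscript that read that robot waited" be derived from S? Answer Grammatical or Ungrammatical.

Ungrammatical

For S → NP VP, the only prefix that parses as NP is 'every spy', but the remainder 'handed every manuscript that read that robot waited' is not a VP under these rules.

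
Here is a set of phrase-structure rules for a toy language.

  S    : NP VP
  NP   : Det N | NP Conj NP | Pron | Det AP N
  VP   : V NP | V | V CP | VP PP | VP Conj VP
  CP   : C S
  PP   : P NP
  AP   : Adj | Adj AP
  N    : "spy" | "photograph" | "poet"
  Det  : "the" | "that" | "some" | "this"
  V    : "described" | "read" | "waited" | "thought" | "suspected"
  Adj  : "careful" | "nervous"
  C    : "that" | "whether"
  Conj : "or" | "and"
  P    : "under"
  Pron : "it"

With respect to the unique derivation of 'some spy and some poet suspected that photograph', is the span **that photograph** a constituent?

Yes

[S [NP [NP [Det some] [N spy]] [Conj and] [NP [Det some] [N poet]]] [VP [V suspected] [NP [Det that] [N photograph]]]]
The words 'that photograph' are exhaustively dominated by a single NP node (built by NP → Det N), so they form a constituent.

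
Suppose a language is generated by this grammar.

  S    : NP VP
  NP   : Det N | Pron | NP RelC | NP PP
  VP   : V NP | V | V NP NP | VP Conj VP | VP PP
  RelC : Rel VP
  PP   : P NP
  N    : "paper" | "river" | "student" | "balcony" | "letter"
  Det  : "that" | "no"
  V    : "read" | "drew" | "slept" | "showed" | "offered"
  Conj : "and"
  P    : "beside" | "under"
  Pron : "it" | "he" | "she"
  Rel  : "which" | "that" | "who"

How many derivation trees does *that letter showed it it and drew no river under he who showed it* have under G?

Two of the 6 distinct bracketings:
[S [NP [Det that] [N letter]] [VP [VP [V showed] [NP [Pron it]] [NP [Pron it]]] [Conj and] [VP [V drew] [NP [NP [NP [Det no] [N river]] [PP [P under] [NP [Pron he]]]] [RelC [Rel who] [VP [V showed] [NP [Pron it]]]]]]]]
[S [NP [Det that] [N letter]] [VP [VP [V showed] [NP [Pron it]] [NP [Pron it]]] [Conj and] [VP [V drew] [NP [NP [Det no] [N river]] [PP [P under] [NP [NP [Pron he]] [RelC [Rel who] [VP [V showed] [NP [Pron it]]]]]]]]]]
The trees differ in how a recursive rule is bracketed over the same span.

6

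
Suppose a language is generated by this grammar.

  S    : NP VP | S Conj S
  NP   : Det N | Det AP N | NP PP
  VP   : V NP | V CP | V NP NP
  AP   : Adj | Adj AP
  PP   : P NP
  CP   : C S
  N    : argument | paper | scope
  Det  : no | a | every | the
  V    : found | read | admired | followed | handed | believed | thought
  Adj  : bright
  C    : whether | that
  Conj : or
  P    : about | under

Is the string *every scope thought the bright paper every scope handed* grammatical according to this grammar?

For S → NP VP, the only prefix that parses as NP is 'every scope', but the remainder 'thought the bright paper every scope handed' is not a VP under these rules. The alternative S rule S → S Conj S likewise has no satisfying split.

Ungrammatical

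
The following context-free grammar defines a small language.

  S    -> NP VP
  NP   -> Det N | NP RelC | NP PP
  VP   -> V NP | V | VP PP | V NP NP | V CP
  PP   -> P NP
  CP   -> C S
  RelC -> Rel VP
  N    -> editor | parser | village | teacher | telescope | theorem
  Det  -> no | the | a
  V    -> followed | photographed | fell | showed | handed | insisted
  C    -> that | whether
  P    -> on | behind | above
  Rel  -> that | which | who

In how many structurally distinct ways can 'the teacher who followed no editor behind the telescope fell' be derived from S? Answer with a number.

Two of the 3 distinct bracketings:
[S [NP [NP [Det the] [N teacher]] [RelC [Rel who] [VP [V followed] [NP [NP [Det no] [N editor]] [PP [P behind] [NP [Det the] [N telescope]]]]]]] [VP [V fell]]]
[S [NP [NP [Det the] [N teacher]] [RelC [Rel who] [VP [VP [V followed] [NP [Det no] [N editor]]] [PP [P behind] [NP [Det the] [N telescope]]]]]] [VP [V fell]]]
The difference turns on whether NP → NP PP is used at the relevant span, versus an alternative expansion of NP.

3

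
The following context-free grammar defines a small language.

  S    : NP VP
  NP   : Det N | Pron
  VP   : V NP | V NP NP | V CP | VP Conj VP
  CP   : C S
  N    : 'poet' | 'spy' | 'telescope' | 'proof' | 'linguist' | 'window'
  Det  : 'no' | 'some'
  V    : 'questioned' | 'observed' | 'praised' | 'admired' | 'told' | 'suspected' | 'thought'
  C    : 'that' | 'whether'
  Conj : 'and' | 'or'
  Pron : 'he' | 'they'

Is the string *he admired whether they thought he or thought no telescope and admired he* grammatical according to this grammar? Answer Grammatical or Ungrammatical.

[S [NP [Pron he]] [VP [V admired] [CP [C whether] [S [NP [Pron they]] [VP [VP [V thought] [NP [Pron he]]] [Conj or] [VP [VP [V thought] [NP [Det no] [N telescope]]] [Conj and] [VP [V admired] [NP [Pron he]]]]]]]]]
Each bracket corresponds to one application of a listed rule, so the string is derivable from S.

Grammatical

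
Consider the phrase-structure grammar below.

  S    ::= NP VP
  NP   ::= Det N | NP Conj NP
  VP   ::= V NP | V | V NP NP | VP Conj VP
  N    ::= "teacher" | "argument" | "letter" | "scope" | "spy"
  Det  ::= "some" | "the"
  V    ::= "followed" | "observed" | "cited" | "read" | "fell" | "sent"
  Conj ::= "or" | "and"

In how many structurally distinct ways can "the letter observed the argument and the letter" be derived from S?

[S [NP [Det the] [N letter]] [VP [V observed] [NP [NP [Det the] [N argument]] [Conj and] [NP [Det the] [N letter]]]]]
No rule offers an alternative attachment or grouping for any span, so this is the only derivation.

1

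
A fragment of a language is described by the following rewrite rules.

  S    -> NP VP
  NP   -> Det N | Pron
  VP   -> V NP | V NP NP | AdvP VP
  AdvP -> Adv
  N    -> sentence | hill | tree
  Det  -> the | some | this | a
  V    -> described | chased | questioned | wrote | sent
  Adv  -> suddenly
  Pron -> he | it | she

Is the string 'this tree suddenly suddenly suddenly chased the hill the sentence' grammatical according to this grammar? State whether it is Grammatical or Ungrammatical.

S
  NP
    Det: this
    N: tree
  VP
    AdvP
      Adv: suddenly
    VP
      AdvP
        Adv: suddenly
      VP
        AdvP
          Adv: suddenly
        VP
          V: chased
          NP
            Det: the
            N: hill
          NP
            Det: the
            N: sentence
The bracketing above is licensed at every node by one of the given productions, with S at the root.

Grammatical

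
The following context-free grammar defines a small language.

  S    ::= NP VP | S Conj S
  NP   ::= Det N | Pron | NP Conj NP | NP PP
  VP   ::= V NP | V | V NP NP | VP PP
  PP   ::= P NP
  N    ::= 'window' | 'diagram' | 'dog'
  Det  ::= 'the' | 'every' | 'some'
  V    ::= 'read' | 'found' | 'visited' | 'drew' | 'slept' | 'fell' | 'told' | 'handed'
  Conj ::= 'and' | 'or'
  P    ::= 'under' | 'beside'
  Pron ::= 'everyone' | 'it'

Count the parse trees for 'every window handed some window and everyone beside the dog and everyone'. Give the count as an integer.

6

Two of the 6 distinct bracketings:
[S [NP [Det every] [N window]] [VP [V handed] [NP [NP [Det some] [N window]] [Conj and] [NP [NP [NP [Pron everyone]] [PP [P beside] [NP [Det the] [N dog]]]] [Conj and] [NP [Pron everyone]]]]]]
[S [NP [Det every] [N window]] [VP [V handed] [NP [NP [Det some] [N window]] [Conj and] [NP [NP [Pron everyone]] [PP [P beside] [NP [NP [Det the] [N dog]] [Conj and] [NP [Pron everyone]]]]]]]]
The trees differ in how a recursive rule is bracketed over the same span.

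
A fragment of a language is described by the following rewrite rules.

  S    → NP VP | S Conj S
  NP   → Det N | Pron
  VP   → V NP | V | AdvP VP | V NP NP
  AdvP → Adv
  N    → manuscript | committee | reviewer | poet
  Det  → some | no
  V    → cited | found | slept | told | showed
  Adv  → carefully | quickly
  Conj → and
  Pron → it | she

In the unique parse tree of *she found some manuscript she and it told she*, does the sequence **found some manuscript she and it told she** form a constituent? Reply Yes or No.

[S [S [NP [Pron she]] [VP [V found] [NP [Det some] [N manuscript]] [NP [Pron she]]]] [Conj and] [S [NP [Pron it]] [VP [V told] [NP [Pron she]]]]]
The smallest constituent containing 'found some manuscript she and it told she' is the S spanning 'she found some manuscript she and it told she'; no single node in the tree dominates exactly the given words.

No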